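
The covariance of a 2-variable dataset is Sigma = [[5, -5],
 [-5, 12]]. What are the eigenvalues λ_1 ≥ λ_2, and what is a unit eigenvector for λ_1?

Step 1 — characteristic polynomial of 2×2 Sigma:
  det(Sigma - λI) = λ² - trace · λ + det = 0.
  trace = 5 + 12 = 17, det = 5·12 - (-5)² = 35.
Step 2 — discriminant:
  Δ = trace² - 4·det = 289 - 140 = 149.
Step 3 — eigenvalues:
  λ = (trace ± √Δ)/2 = (17 ± 12.2066)/2,
  λ_1 = 14.6033,  λ_2 = 2.3967.

Step 4 — unit eigenvector for λ_1: solve (Sigma - λ_1 I)v = 0. First row:
  (5 - 14.6033)·v_x + (-5)·v_y = 0, i.e. (-9.6033)·v_x + (-5)·v_y = 0,
  so v ∝ (b, λ_1 - a) = (-5, 9.6033); multiply by -1 so the first entry is positive: u = (5, -9.6033).
  ||u|| = √((5)² + (-9.6033)²) = √(117.2229) ≈ 10.827,
  v_1 = u/||u|| ≈ (0.4618, -0.887) (||v_1|| = 1).

λ_1 = 14.6033,  λ_2 = 2.3967;  v_1 ≈ (0.4618, -0.887)


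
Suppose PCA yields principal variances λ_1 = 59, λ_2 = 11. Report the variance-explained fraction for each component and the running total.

Step 1 — total variance = trace(Sigma) = Σ λ_i = 59 + 11 = 70.

Step 2 — fraction explained by component i = λ_i / Σ λ:
  PC1: 59/70 = 0.8429
  PC2: 11/70 = 0.1571

Step 3 — cumulative fraction after k components = (λ_1 + ... + λ_k) / Σ λ:
  k = 1: 59/70 = 0.8429
  k = 2: (59 + 11)/70 = 70/70 = 1

Summary (fraction, with percent):

explained: PC1 0.8429 (84.29%), PC2 0.1571 (15.71%);  cumulative: 0.8429, 1


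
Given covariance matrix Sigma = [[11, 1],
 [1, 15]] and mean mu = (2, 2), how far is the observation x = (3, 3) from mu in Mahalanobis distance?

Step 1 — centre the observation: (x - mu) = (1, 1).

Step 2 — invert Sigma. det(Sigma) = 11·15 - (1)² = 164.
  Sigma^{-1} = (1/det) · [[d, -b], [-b, a]] = [[0.0915, -0.0061],
 [-0.0061, 0.0671]].

Step 3 — form the quadratic (x - mu)^T · Sigma^{-1} · (x - mu):
  Sigma^{-1} · (x - mu) = (0.0854, 0.061).
  (x - mu)^T · [Sigma^{-1} · (x - mu)] = (1)·(0.0854) + (1)·(0.061) = 0.1463.

Step 4 — take square root: d = √(0.1463) ≈ 0.3825.

d(x, mu) = √(0.1463) ≈ 0.3825


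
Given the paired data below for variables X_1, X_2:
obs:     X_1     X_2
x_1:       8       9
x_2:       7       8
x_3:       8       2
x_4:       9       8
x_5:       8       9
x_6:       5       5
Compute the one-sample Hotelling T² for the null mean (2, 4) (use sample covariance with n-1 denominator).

Step 1 — sample mean vector:
  mean(X_1) = (8 + 7 + 8 + 9 + 8 + 5) / 6 = 45/6 = 7.5
  mean(X_2) = (9 + 8 + 2 + 8 + 9 + 5) / 6 = 41/6 = 6.8333
  x̄ = (7.5, 6.8333),  deviation x̄ - mu_0 = (7.5, 6.8333) - (2, 4) = (5.5, 2.8333).

Step 2 — sample covariance matrix, S[i,j] = (1/(n-1)) · Σ_k (x_{k,i} - mean_i) · (x_{k,j} - mean_j), divisor n-1 = 5:
  S[X_1,X_1] = ((0.5)·(0.5) + (-0.5)·(-0.5) + (0.5)·(0.5) + (1.5)·(1.5) + (0.5)·(0.5) + (-2.5)·(-2.5)) / 5 = 9.5/5 = 1.9
  S[X_1,X_2] = ((0.5)·(2.1667) + (-0.5)·(1.1667) + (0.5)·(-4.8333) + (1.5)·(1.1667) + (0.5)·(2.1667) + (-2.5)·(-1.8333)) / 5 = 5.5/5 = 1.1
  S[X_2,X_2] = ((2.1667)·(2.1667) + (1.1667)·(1.1667) + (-4.8333)·(-4.8333) + (1.1667)·(1.1667) + (2.1667)·(2.1667) + (-1.8333)·(-1.8333)) / 5 = 38.8333/5 = 7.7667
  S = [[1.9, 1.1],
 [1.1, 7.7667]].

Step 3 — invert S. det(S) = 1.9·7.7667 - (1.1)² = 13.5467.
  S^{-1} = (1/det) · [[d, -b], [-b, a]] = [[0.5733, -0.0812],
 [-0.0812, 0.1403]].

Step 4 — quadratic form (x̄ - mu_0)^T · S^{-1} · (x̄ - mu_0):
  S^{-1} · (x̄ - mu_0) = (2.9232, -0.0492),
  (x̄ - mu_0)^T · [...] = (5.5)·(2.9232) + (2.8333)·(-0.0492) = 15.9383.

Step 5 — scale by n: T² = 6 · 15.9383 = 95.6299.

T² ≈ 95.6299


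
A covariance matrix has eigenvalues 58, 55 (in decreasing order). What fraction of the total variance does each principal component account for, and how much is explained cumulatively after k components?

Step 1 — total variance = trace(Sigma) = Σ λ_i = 58 + 55 = 113.

Step 2 — fraction explained by component i = λ_i / Σ λ:
  PC1: 58/113 = 0.5133
  PC2: 55/113 = 0.4867

Step 3 — cumulative fraction after k components = (λ_1 + ... + λ_k) / Σ λ:
  k = 1: 58/113 = 0.5133
  k = 2: (58 + 55)/113 = 113/113 = 1

Summary (fraction, with percent):

explained: PC1 0.5133 (51.33%), PC2 0.4867 (48.67%);  cumulative: 0.5133, 1


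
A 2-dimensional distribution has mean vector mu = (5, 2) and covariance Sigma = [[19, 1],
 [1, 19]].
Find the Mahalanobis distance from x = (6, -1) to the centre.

Step 1 — centre the observation: (x - mu) = (1, -3).

Step 2 — invert Sigma. det(Sigma) = 19·19 - (1)² = 360.
  Sigma^{-1} = (1/det) · [[d, -b], [-b, a]] = [[0.0528, -0.0028],
 [-0.0028, 0.0528]].

Step 3 — form the quadratic (x - mu)^T · Sigma^{-1} · (x - mu):
  Sigma^{-1} · (x - mu) = (0.0611, -0.1611).
  (x - mu)^T · [Sigma^{-1} · (x - mu)] = (1)·(0.0611) + (-3)·(-0.1611) = 0.5444.

Step 4 — take square root: d = √(0.5444) ≈ 0.7379.

d(x, mu) = √(0.5444) ≈ 0.7379


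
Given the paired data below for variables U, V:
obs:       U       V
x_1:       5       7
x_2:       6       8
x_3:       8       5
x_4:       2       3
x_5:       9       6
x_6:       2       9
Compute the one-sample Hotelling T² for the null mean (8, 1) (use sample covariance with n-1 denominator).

Step 1 — sample mean vector:
  mean(U) = (5 + 6 + 8 + 2 + 9 + 2) / 6 = 32/6 = 5.3333
  mean(V) = (7 + 8 + 5 + 3 + 6 + 9) / 6 = 38/6 = 6.3333
  x̄ = (5.3333, 6.3333),  deviation x̄ - mu_0 = (5.3333, 6.3333) - (8, 1) = (-2.6667, 5.3333).

Step 2 — sample covariance matrix, S[i,j] = (1/(n-1)) · Σ_k (x_{k,i} - mean_i) · (x_{k,j} - mean_j), divisor n-1 = 5:
  S[U,U] = ((-0.3333)·(-0.3333) + (0.6667)·(0.6667) + (2.6667)·(2.6667) + (-3.3333)·(-3.3333) + (3.6667)·(3.6667) + (-3.3333)·(-3.3333)) / 5 = 43.3333/5 = 8.6667
  S[U,V] = ((-0.3333)·(0.6667) + (0.6667)·(1.6667) + (2.6667)·(-1.3333) + (-3.3333)·(-3.3333) + (3.6667)·(-0.3333) + (-3.3333)·(2.6667)) / 5 = -1.6667/5 = -0.3333
  S[V,V] = ((0.6667)·(0.6667) + (1.6667)·(1.6667) + (-1.3333)·(-1.3333) + (-3.3333)·(-3.3333) + (-0.3333)·(-0.3333) + (2.6667)·(2.6667)) / 5 = 23.3333/5 = 4.6667
  S = [[8.6667, -0.3333],
 [-0.3333, 4.6667]].

Step 3 — invert S. det(S) = 8.6667·4.6667 - (-0.3333)² = 40.3333.
  S^{-1} = (1/det) · [[d, -b], [-b, a]] = [[0.1157, 0.0083],
 [0.0083, 0.2149]].

Step 4 — quadratic form (x̄ - mu_0)^T · S^{-1} · (x̄ - mu_0):
  S^{-1} · (x̄ - mu_0) = (-0.2645, 1.124),
  (x̄ - mu_0)^T · [...] = (-2.6667)·(-0.2645) + (5.3333)·(1.124) = 6.6997.

Step 5 — scale by n: T² = 6 · 6.6997 = 40.1983.

T² ≈ 40.1983


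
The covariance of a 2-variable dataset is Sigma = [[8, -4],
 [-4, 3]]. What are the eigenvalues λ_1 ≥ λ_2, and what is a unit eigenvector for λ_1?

Step 1 — characteristic polynomial of 2×2 Sigma:
  det(Sigma - λI) = λ² - trace · λ + det = 0.
  trace = 8 + 3 = 11, det = 8·3 - (-4)² = 8.
Step 2 — discriminant:
  Δ = trace² - 4·det = 121 - 32 = 89.
Step 3 — eigenvalues:
  λ = (trace ± √Δ)/2 = (11 ± 9.434)/2,
  λ_1 = 10.217,  λ_2 = 0.783.

Step 4 — unit eigenvector for λ_1: solve (Sigma - λ_1 I)v = 0. First row:
  (8 - 10.217)·v_x + (-4)·v_y = 0, i.e. (-2.217)·v_x + (-4)·v_y = 0,
  so v ∝ (b, λ_1 - a) = (-4, 2.217); multiply by -1 so the first entry is positive: u = (4, -2.217).
  ||u|| = √((4)² + (-2.217)²) = √(20.915) ≈ 4.5733,
  v_1 = u/||u|| ≈ (0.8746, -0.4848) (||v_1|| = 1).

λ_1 = 10.217,  λ_2 = 0.783;  v_1 ≈ (0.8746, -0.4848)


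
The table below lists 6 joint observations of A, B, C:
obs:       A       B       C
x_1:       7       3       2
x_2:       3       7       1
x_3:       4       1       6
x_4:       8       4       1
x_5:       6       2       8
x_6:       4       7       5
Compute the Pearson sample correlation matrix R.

Step 1 — column means:
  mean(A) = (7 + 3 + 4 + 8 + 6 + 4) / 6 = 32/6 = 5.3333
  mean(B) = (3 + 7 + 1 + 4 + 2 + 7) / 6 = 24/6 = 4
  mean(C) = (2 + 1 + 6 + 1 + 8 + 5) / 6 = 23/6 = 3.8333

Step 2 — sample variances and covariances s[i,j] = (1/(n-1)) · Σ_k (x_{k,i} - mean_i) · (x_{k,j} - mean_j), with n-1 = 5:
  s[A,A] = ((1.6667)·(1.6667) + (-2.3333)·(-2.3333) + (-1.3333)·(-1.3333) + (2.6667)·(2.6667) + (0.6667)·(0.6667) + (-1.3333)·(-1.3333)) / 5 = 19.3333/5 = 3.8667
  s[A,B] = ((1.6667)·(-1) + (-2.3333)·(3) + (-1.3333)·(-3) + (2.6667)·(0) + (0.6667)·(-2) + (-1.3333)·(3)) / 5 = -10/5 = -2
  s[A,C] = ((1.6667)·(-1.8333) + (-2.3333)·(-2.8333) + (-1.3333)·(2.1667) + (2.6667)·(-2.8333) + (0.6667)·(4.1667) + (-1.3333)·(1.1667)) / 5 = -5.6667/5 = -1.1333
  s[B,B] = ((-1)·(-1) + (3)·(3) + (-3)·(-3) + (0)·(0) + (-2)·(-2) + (3)·(3)) / 5 = 32/5 = 6.4
  s[B,C] = ((-1)·(-1.8333) + (3)·(-2.8333) + (-3)·(2.1667) + (0)·(-2.8333) + (-2)·(4.1667) + (3)·(1.1667)) / 5 = -18/5 = -3.6
  s[C,C] = ((-1.8333)·(-1.8333) + (-2.8333)·(-2.8333) + (2.1667)·(2.1667) + (-2.8333)·(-2.8333) + (4.1667)·(4.1667) + (1.1667)·(1.1667)) / 5 = 42.8333/5 = 8.5667
  Sample standard deviations s_i = √(s[i,i]):
  s(A) = √(3.8667) = 1.9664
  s(B) = √(6.4) = 2.5298
  s(C) = √(8.5667) = 2.9269

Step 3 — r_{ij} = s_{ij} / (s_i · s_j):
  r[A,A] = 1 (diagonal).
  r[A,B] = -2 / (1.9664 · 2.5298) = -2 / 4.9746 = -0.402
  r[A,C] = -1.1333 / (1.9664 · 2.9269) = -1.1333 / 5.7554 = -0.1969
  r[B,B] = 1 (diagonal).
  r[B,C] = -3.6 / (2.5298 · 2.9269) = -3.6 / 7.4045 = -0.4862
  r[C,C] = 1 (diagonal).

R is symmetric with unit diagonal. Assembling:

R = [[1, -0.402, -0.1969],
 [-0.402, 1, -0.4862],
 [-0.1969, -0.4862, 1]]


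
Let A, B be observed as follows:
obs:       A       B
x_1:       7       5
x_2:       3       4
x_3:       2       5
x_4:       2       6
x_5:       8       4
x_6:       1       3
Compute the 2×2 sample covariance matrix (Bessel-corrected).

Step 1 — column means:
  mean(A) = (7 + 3 + 2 + 2 + 8 + 1) / 6 = 23/6 = 3.8333
  mean(B) = (5 + 4 + 5 + 6 + 4 + 3) / 6 = 27/6 = 4.5

Step 2 — sample covariance S[i,j] = (1/(n-1)) · Σ_k (x_{k,i} - mean_i) · (x_{k,j} - mean_j), with n-1 = 5.
  S[A,A] = ((3.1667)·(3.1667) + (-0.8333)·(-0.8333) + (-1.8333)·(-1.8333) + (-1.8333)·(-1.8333) + (4.1667)·(4.1667) + (-2.8333)·(-2.8333)) / 5 = 42.8333/5 = 8.5667
  S[A,B] = ((3.1667)·(0.5) + (-0.8333)·(-0.5) + (-1.8333)·(0.5) + (-1.8333)·(1.5) + (4.1667)·(-0.5) + (-2.8333)·(-1.5)) / 5 = 0.5/5 = 0.1
  S[B,B] = ((0.5)·(0.5) + (-0.5)·(-0.5) + (0.5)·(0.5) + (1.5)·(1.5) + (-0.5)·(-0.5) + (-1.5)·(-1.5)) / 5 = 5.5/5 = 1.1

S is symmetric (S[j,i] = S[i,j]). Assembling:

S = [[8.5667, 0.1],
 [0.1, 1.1]]


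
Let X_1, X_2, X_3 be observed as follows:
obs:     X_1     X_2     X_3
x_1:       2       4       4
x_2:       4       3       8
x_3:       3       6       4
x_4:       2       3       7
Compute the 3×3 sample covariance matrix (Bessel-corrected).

Step 1 — column means:
  mean(X_1) = (2 + 4 + 3 + 2) / 4 = 11/4 = 2.75
  mean(X_2) = (4 + 3 + 6 + 3) / 4 = 16/4 = 4
  mean(X_3) = (4 + 8 + 4 + 7) / 4 = 23/4 = 5.75

Step 2 — sample covariance S[i,j] = (1/(n-1)) · Σ_k (x_{k,i} - mean_i) · (x_{k,j} - mean_j), with n-1 = 3.
  S[X_1,X_1] = ((-0.75)·(-0.75) + (1.25)·(1.25) + (0.25)·(0.25) + (-0.75)·(-0.75)) / 3 = 2.75/3 = 0.9167
  S[X_1,X_2] = ((-0.75)·(0) + (1.25)·(-1) + (0.25)·(2) + (-0.75)·(-1)) / 3 = 0/3 = 0
  S[X_1,X_3] = ((-0.75)·(-1.75) + (1.25)·(2.25) + (0.25)·(-1.75) + (-0.75)·(1.25)) / 3 = 2.75/3 = 0.9167
  S[X_2,X_2] = ((0)·(0) + (-1)·(-1) + (2)·(2) + (-1)·(-1)) / 3 = 6/3 = 2
  S[X_2,X_3] = ((0)·(-1.75) + (-1)·(2.25) + (2)·(-1.75) + (-1)·(1.25)) / 3 = -7/3 = -2.3333
  S[X_3,X_3] = ((-1.75)·(-1.75) + (2.25)·(2.25) + (-1.75)·(-1.75) + (1.25)·(1.25)) / 3 = 12.75/3 = 4.25

S is symmetric (S[j,i] = S[i,j]). Assembling:

S = [[0.9167, 0, 0.9167],
 [0, 2, -2.3333],
 [0.9167, -2.3333, 4.25]]


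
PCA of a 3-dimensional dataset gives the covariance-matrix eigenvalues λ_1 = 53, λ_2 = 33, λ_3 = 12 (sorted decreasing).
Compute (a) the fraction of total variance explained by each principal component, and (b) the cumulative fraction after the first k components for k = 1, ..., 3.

Step 1 — total variance = trace(Sigma) = Σ λ_i = 53 + 33 + 12 = 98.

Step 2 — fraction explained by component i = λ_i / Σ λ:
  PC1: 53/98 = 0.5408
  PC2: 33/98 = 0.3367
  PC3: 12/98 = 0.1224

Step 3 — cumulative fraction after k components = (λ_1 + ... + λ_k) / Σ λ:
  k = 1: 53/98 = 0.5408
  k = 2: (53 + 33)/98 = 86/98 = 0.8776
  k = 3: (53 + 33 + 12)/98 = 98/98 = 1

Summary (fraction, with percent):

explained: PC1 0.5408 (54.08%), PC2 0.3367 (33.67%), PC3 0.1224 (12.24%);  cumulative: 0.5408, 0.8776, 1


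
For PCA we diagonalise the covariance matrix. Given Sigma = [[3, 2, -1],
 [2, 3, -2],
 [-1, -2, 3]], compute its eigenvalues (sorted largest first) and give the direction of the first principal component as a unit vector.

Step 1 — characteristic polynomial p(λ) = det(λI - Sigma) = λ³ - tr·λ² + c_1·λ - det, where tr = trace, c_1 = sum of the principal 2×2 minors, det = det(Sigma):
  tr = 3 + 3 + 3 = 9,
  c_1 = (3·3 - (2)²) + (3·3 - (-1)²) + (3·3 - (-2)²) = 5 + 8 + 5 = 18,
  det = 3·(3·3 - (-2)²) - (2)·((2)·3 - (-2)·(-1)) + (-1)·((2)·(-2) - 3·(-1)) = 3·(5) - (2)·(4) + (-1)·(-1) = 8.
  So p(λ) = λ³ - 9λ² + 18λ - 8.
Step 2 — look for an integer root (rational root theorem: any rational root is an integer divisor of 8). Testing λ = 2:
  p(2) = 8 - 36 + 36 - 8 = 0  ✓
  Dividing out (λ - 2): p(λ) = (λ - 2)(λ² - 7λ + 4).
Step 3 — remaining eigenvalues from the quadratic λ² - 7λ + 4 = 0:
  Δ = 7² - 4·4 = 49 - 16 = 33,  λ = (7 ± √33)/2 = (7 ± 5.7446)/2 ≈ 6.3723 or 0.6277.
  Sorted: λ_1 = 6.3723,  λ_2 = 2,  λ_3 = 0.6277  (check: sum = 9 = tr ✓).

Step 4 — unit eigenvector for λ_1 ≈ 6.3723: v spans the null space of (Sigma - λ_1 I), whose rows are
  r_1 = (-3.3723, 2, -1),  r_2 = (2, -3.3723, -2),  r_3 = (-1, -2, -3.3723).
  v is orthogonal to every row, so take v ∝ r_1 × r_2 = ((2)·(-2) - (-1)·(-3.3723), (-1)·(2) - (-3.3723)·(-2), (-3.3723)·(-3.3723) - (2)·(2)) ≈ (-7.3723, -8.7446, 7.3723).
  Rescale (multiply by -1 so the first nonzero entry is positive): u = (7.3723, 8.7446, -7.3723).
  ||u|| = √((7.3723)² + (8.7446)² + (-7.3723)²) = √(185.1684) ≈ 13.6077,  v_1 = u/||u|| ≈ (0.5418, 0.6426, -0.5418) (||v_1|| = 1).

λ_1 = 6.3723,  λ_2 = 2,  λ_3 = 0.6277;  v_1 ≈ (0.5418, 0.6426, -0.5418)


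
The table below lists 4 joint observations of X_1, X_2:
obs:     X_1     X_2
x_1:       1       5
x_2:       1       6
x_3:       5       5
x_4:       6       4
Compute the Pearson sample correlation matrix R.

Step 1 — column means:
  mean(X_1) = (1 + 1 + 5 + 6) / 4 = 13/4 = 3.25
  mean(X_2) = (5 + 6 + 5 + 4) / 4 = 20/4 = 5

Step 2 — sample variances and covariances s[i,j] = (1/(n-1)) · Σ_k (x_{k,i} - mean_i) · (x_{k,j} - mean_j), with n-1 = 3:
  s[X_1,X_1] = ((-2.25)·(-2.25) + (-2.25)·(-2.25) + (1.75)·(1.75) + (2.75)·(2.75)) / 3 = 20.75/3 = 6.9167
  s[X_1,X_2] = ((-2.25)·(0) + (-2.25)·(1) + (1.75)·(0) + (2.75)·(-1)) / 3 = -5/3 = -1.6667
  s[X_2,X_2] = ((0)·(0) + (1)·(1) + (0)·(0) + (-1)·(-1)) / 3 = 2/3 = 0.6667
  Sample standard deviations s_i = √(s[i,i]):
  s(X_1) = √(6.9167) = 2.63
  s(X_2) = √(0.6667) = 0.8165

Step 3 — r_{ij} = s_{ij} / (s_i · s_j):
  r[X_1,X_1] = 1 (diagonal).
  r[X_1,X_2] = -1.6667 / (2.63 · 0.8165) = -1.6667 / 2.1473 = -0.7762
  r[X_2,X_2] = 1 (diagonal).

R is symmetric with unit diagonal. Assembling:

R = [[1, -0.7762],
 [-0.7762, 1]]


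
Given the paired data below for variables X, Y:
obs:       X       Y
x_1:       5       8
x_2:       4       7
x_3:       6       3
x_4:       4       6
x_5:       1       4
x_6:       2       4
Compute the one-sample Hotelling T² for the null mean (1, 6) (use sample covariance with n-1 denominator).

Step 1 — sample mean vector:
  mean(X) = (5 + 4 + 6 + 4 + 1 + 2) / 6 = 22/6 = 3.6667
  mean(Y) = (8 + 7 + 3 + 6 + 4 + 4) / 6 = 32/6 = 5.3333
  x̄ = (3.6667, 5.3333),  deviation x̄ - mu_0 = (3.6667, 5.3333) - (1, 6) = (2.6667, -0.6667).

Step 2 — sample covariance matrix, S[i,j] = (1/(n-1)) · Σ_k (x_{k,i} - mean_i) · (x_{k,j} - mean_j), divisor n-1 = 5:
  S[X,X] = ((1.3333)·(1.3333) + (0.3333)·(0.3333) + (2.3333)·(2.3333) + (0.3333)·(0.3333) + (-2.6667)·(-2.6667) + (-1.6667)·(-1.6667)) / 5 = 17.3333/5 = 3.4667
  S[X,Y] = ((1.3333)·(2.6667) + (0.3333)·(1.6667) + (2.3333)·(-2.3333) + (0.3333)·(0.6667) + (-2.6667)·(-1.3333) + (-1.6667)·(-1.3333)) / 5 = 4.6667/5 = 0.9333
  S[Y,Y] = ((2.6667)·(2.6667) + (1.6667)·(1.6667) + (-2.3333)·(-2.3333) + (0.6667)·(0.6667) + (-1.3333)·(-1.3333) + (-1.3333)·(-1.3333)) / 5 = 19.3333/5 = 3.8667
  S = [[3.4667, 0.9333],
 [0.9333, 3.8667]].

Step 3 — invert S. det(S) = 3.4667·3.8667 - (0.9333)² = 12.5333.
  S^{-1} = (1/det) · [[d, -b], [-b, a]] = [[0.3085, -0.0745],
 [-0.0745, 0.2766]].

Step 4 — quadratic form (x̄ - mu_0)^T · S^{-1} · (x̄ - mu_0):
  S^{-1} · (x̄ - mu_0) = (0.8723, -0.383),
  (x̄ - mu_0)^T · [...] = (2.6667)·(0.8723) + (-0.6667)·(-0.383) = 2.5816.

Step 5 — scale by n: T² = 6 · 2.5816 = 15.4894.

T² ≈ 15.4894


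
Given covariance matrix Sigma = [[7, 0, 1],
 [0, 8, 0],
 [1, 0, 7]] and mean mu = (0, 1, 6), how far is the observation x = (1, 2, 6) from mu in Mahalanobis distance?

Step 1 — centre the observation: (x - mu) = (1, 1, 0).

Step 2 — invert Sigma (cofactor / det for 3×3, or solve directly):
  Sigma^{-1} = [[0.1458, 0, -0.0208],
 [0, 0.125, 0],
 [-0.0208, 0, 0.1458]].

Step 3 — form the quadratic (x - mu)^T · Sigma^{-1} · (x - mu):
  Sigma^{-1} · (x - mu) = (0.1458, 0.125, -0.0208).
  (x - mu)^T · [Sigma^{-1} · (x - mu)] = (1)·(0.1458) + (1)·(0.125) + (0)·(-0.0208) = 0.2708.

Step 4 — take square root: d = √(0.2708) ≈ 0.5204.

d(x, mu) = √(0.2708) ≈ 0.5204


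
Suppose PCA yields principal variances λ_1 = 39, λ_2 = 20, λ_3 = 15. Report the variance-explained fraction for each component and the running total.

Step 1 — total variance = trace(Sigma) = Σ λ_i = 39 + 20 + 15 = 74.

Step 2 — fraction explained by component i = λ_i / Σ λ:
  PC1: 39/74 = 0.527
  PC2: 20/74 = 0.2703
  PC3: 15/74 = 0.2027

Step 3 — cumulative fraction after k components = (λ_1 + ... + λ_k) / Σ λ:
  k = 1: 39/74 = 0.527
  k = 2: (39 + 20)/74 = 59/74 = 0.7973
  k = 3: (39 + 20 + 15)/74 = 74/74 = 1

Summary (fraction, with percent):

explained: PC1 0.527 (52.7%), PC2 0.2703 (27.03%), PC3 0.2027 (20.27%);  cumulative: 0.527, 0.7973, 1


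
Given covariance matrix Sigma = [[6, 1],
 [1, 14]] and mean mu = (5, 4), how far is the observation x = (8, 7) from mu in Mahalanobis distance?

Step 1 — centre the observation: (x - mu) = (3, 3).

Step 2 — invert Sigma. det(Sigma) = 6·14 - (1)² = 83.
  Sigma^{-1} = (1/det) · [[d, -b], [-b, a]] = [[0.1687, -0.012],
 [-0.012, 0.0723]].

Step 3 — form the quadratic (x - mu)^T · Sigma^{-1} · (x - mu):
  Sigma^{-1} · (x - mu) = (0.4699, 0.1807).
  (x - mu)^T · [Sigma^{-1} · (x - mu)] = (3)·(0.4699) + (3)·(0.1807) = 1.9518.

Step 4 — take square root: d = √(1.9518) ≈ 1.3971.

d(x, mu) = √(1.9518) ≈ 1.3971


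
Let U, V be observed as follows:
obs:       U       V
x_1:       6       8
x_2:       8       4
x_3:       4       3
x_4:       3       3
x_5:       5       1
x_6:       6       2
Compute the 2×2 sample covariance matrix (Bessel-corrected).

Step 1 — column means:
  mean(U) = (6 + 8 + 4 + 3 + 5 + 6) / 6 = 32/6 = 5.3333
  mean(V) = (8 + 4 + 3 + 3 + 1 + 2) / 6 = 21/6 = 3.5

Step 2 — sample covariance S[i,j] = (1/(n-1)) · Σ_k (x_{k,i} - mean_i) · (x_{k,j} - mean_j), with n-1 = 5.
  S[U,U] = ((0.6667)·(0.6667) + (2.6667)·(2.6667) + (-1.3333)·(-1.3333) + (-2.3333)·(-2.3333) + (-0.3333)·(-0.3333) + (0.6667)·(0.6667)) / 5 = 15.3333/5 = 3.0667
  S[U,V] = ((0.6667)·(4.5) + (2.6667)·(0.5) + (-1.3333)·(-0.5) + (-2.3333)·(-0.5) + (-0.3333)·(-2.5) + (0.6667)·(-1.5)) / 5 = 6/5 = 1.2
  S[V,V] = ((4.5)·(4.5) + (0.5)·(0.5) + (-0.5)·(-0.5) + (-0.5)·(-0.5) + (-2.5)·(-2.5) + (-1.5)·(-1.5)) / 5 = 29.5/5 = 5.9

S is symmetric (S[j,i] = S[i,j]). Assembling:

S = [[3.0667, 1.2],
 [1.2, 5.9]]


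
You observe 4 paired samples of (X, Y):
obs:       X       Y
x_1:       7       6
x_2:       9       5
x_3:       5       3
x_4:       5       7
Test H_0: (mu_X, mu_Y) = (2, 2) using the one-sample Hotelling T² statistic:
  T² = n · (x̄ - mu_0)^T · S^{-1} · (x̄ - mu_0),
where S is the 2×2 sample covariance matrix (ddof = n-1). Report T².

Step 1 — sample mean vector:
  mean(X) = (7 + 9 + 5 + 5) / 4 = 26/4 = 6.5
  mean(Y) = (6 + 5 + 3 + 7) / 4 = 21/4 = 5.25
  x̄ = (6.5, 5.25),  deviation x̄ - mu_0 = (6.5, 5.25) - (2, 2) = (4.5, 3.25).

Step 2 — sample covariance matrix, S[i,j] = (1/(n-1)) · Σ_k (x_{k,i} - mean_i) · (x_{k,j} - mean_j), divisor n-1 = 3:
  S[X,X] = ((0.5)·(0.5) + (2.5)·(2.5) + (-1.5)·(-1.5) + (-1.5)·(-1.5)) / 3 = 11/3 = 3.6667
  S[X,Y] = ((0.5)·(0.75) + (2.5)·(-0.25) + (-1.5)·(-2.25) + (-1.5)·(1.75)) / 3 = 0.5/3 = 0.1667
  S[Y,Y] = ((0.75)·(0.75) + (-0.25)·(-0.25) + (-2.25)·(-2.25) + (1.75)·(1.75)) / 3 = 8.75/3 = 2.9167
  S = [[3.6667, 0.1667],
 [0.1667, 2.9167]].

Step 3 — invert S. det(S) = 3.6667·2.9167 - (0.1667)² = 10.6667.
  S^{-1} = (1/det) · [[d, -b], [-b, a]] = [[0.2734, -0.0156],
 [-0.0156, 0.3438]].

Step 4 — quadratic form (x̄ - mu_0)^T · S^{-1} · (x̄ - mu_0):
  S^{-1} · (x̄ - mu_0) = (1.1797, 1.0469),
  (x̄ - mu_0)^T · [...] = (4.5)·(1.1797) + (3.25)·(1.0469) = 8.7109.

Step 5 — scale by n: T² = 4 · 8.7109 = 34.8438.

T² ≈ 34.8438


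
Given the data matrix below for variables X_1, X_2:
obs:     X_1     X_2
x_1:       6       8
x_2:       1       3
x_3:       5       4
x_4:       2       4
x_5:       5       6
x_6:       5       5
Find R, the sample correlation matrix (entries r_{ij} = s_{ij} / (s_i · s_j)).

Step 1 — column means:
  mean(X_1) = (6 + 1 + 5 + 2 + 5 + 5) / 6 = 24/6 = 4
  mean(X_2) = (8 + 3 + 4 + 4 + 6 + 5) / 6 = 30/6 = 5

Step 2 — sample variances and covariances s[i,j] = (1/(n-1)) · Σ_k (x_{k,i} - mean_i) · (x_{k,j} - mean_j), with n-1 = 5:
  s[X_1,X_1] = ((2)·(2) + (-3)·(-3) + (1)·(1) + (-2)·(-2) + (1)·(1) + (1)·(1)) / 5 = 20/5 = 4
  s[X_1,X_2] = ((2)·(3) + (-3)·(-2) + (1)·(-1) + (-2)·(-1) + (1)·(1) + (1)·(0)) / 5 = 14/5 = 2.8
  s[X_2,X_2] = ((3)·(3) + (-2)·(-2) + (-1)·(-1) + (-1)·(-1) + (1)·(1) + (0)·(0)) / 5 = 16/5 = 3.2
  Sample standard deviations s_i = √(s[i,i]):
  s(X_1) = √(4) = 2
  s(X_2) = √(3.2) = 1.7889

Step 3 — r_{ij} = s_{ij} / (s_i · s_j):
  r[X_1,X_1] = 1 (diagonal).
  r[X_1,X_2] = 2.8 / (2 · 1.7889) = 2.8 / 3.5777 = 0.7826
  r[X_2,X_2] = 1 (diagonal).

R is symmetric with unit diagonal. Assembling:

R = [[1, 0.7826],
 [0.7826, 1]]


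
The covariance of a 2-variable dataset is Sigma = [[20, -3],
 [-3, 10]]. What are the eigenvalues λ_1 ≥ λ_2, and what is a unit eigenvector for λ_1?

Step 1 — characteristic polynomial of 2×2 Sigma:
  det(Sigma - λI) = λ² - trace · λ + det = 0.
  trace = 20 + 10 = 30, det = 20·10 - (-3)² = 191.
Step 2 — discriminant:
  Δ = trace² - 4·det = 900 - 764 = 136.
Step 3 — eigenvalues:
  λ = (trace ± √Δ)/2 = (30 ± 11.6619)/2,
  λ_1 = 20.831,  λ_2 = 9.169.

Step 4 — unit eigenvector for λ_1: solve (Sigma - λ_1 I)v = 0. First row:
  (20 - 20.831)·v_x + (-3)·v_y = 0, i.e. (-0.831)·v_x + (-3)·v_y = 0,
  so v ∝ (b, λ_1 - a) = (-3, 0.831); multiply by -1 so the first entry is positive: u = (3, -0.831).
  ||u|| = √((3)² + (-0.831)²) = √(9.6905) ≈ 3.113,
  v_1 = u/||u|| ≈ (0.9637, -0.2669) (||v_1|| = 1).

λ_1 = 20.831,  λ_2 = 9.169;  v_1 ≈ (0.9637, -0.2669)


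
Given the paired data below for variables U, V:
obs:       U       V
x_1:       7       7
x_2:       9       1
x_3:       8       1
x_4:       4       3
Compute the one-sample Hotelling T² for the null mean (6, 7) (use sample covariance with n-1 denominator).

Step 1 — sample mean vector:
  mean(U) = (7 + 9 + 8 + 4) / 4 = 28/4 = 7
  mean(V) = (7 + 1 + 1 + 3) / 4 = 12/4 = 3
  x̄ = (7, 3),  deviation x̄ - mu_0 = (7, 3) - (6, 7) = (1, -4).

Step 2 — sample covariance matrix, S[i,j] = (1/(n-1)) · Σ_k (x_{k,i} - mean_i) · (x_{k,j} - mean_j), divisor n-1 = 3:
  S[U,U] = ((0)·(0) + (2)·(2) + (1)·(1) + (-3)·(-3)) / 3 = 14/3 = 4.6667
  S[U,V] = ((0)·(4) + (2)·(-2) + (1)·(-2) + (-3)·(0)) / 3 = -6/3 = -2
  S[V,V] = ((4)·(4) + (-2)·(-2) + (-2)·(-2) + (0)·(0)) / 3 = 24/3 = 8
  S = [[4.6667, -2],
 [-2, 8]].

Step 3 — invert S. det(S) = 4.6667·8 - (-2)² = 33.3333.
  S^{-1} = (1/det) · [[d, -b], [-b, a]] = [[0.24, 0.06],
 [0.06, 0.14]].

Step 4 — quadratic form (x̄ - mu_0)^T · S^{-1} · (x̄ - mu_0):
  S^{-1} · (x̄ - mu_0) = (0, -0.5),
  (x̄ - mu_0)^T · [...] = (1)·(0) + (-4)·(-0.5) = 2.

Step 5 — scale by n: T² = 4 · 2 = 8.

T² ≈ 8


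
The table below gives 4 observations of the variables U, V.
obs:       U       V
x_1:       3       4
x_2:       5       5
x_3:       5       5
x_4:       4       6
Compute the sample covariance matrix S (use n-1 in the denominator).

Step 1 — column means:
  mean(U) = (3 + 5 + 5 + 4) / 4 = 17/4 = 4.25
  mean(V) = (4 + 5 + 5 + 6) / 4 = 20/4 = 5

Step 2 — sample covariance S[i,j] = (1/(n-1)) · Σ_k (x_{k,i} - mean_i) · (x_{k,j} - mean_j), with n-1 = 3.
  S[U,U] = ((-1.25)·(-1.25) + (0.75)·(0.75) + (0.75)·(0.75) + (-0.25)·(-0.25)) / 3 = 2.75/3 = 0.9167
  S[U,V] = ((-1.25)·(-1) + (0.75)·(0) + (0.75)·(0) + (-0.25)·(1)) / 3 = 1/3 = 0.3333
  S[V,V] = ((-1)·(-1) + (0)·(0) + (0)·(0) + (1)·(1)) / 3 = 2/3 = 0.6667

S is symmetric (S[j,i] = S[i,j]). Assembling:

S = [[0.9167, 0.3333],
 [0.3333, 0.6667]]


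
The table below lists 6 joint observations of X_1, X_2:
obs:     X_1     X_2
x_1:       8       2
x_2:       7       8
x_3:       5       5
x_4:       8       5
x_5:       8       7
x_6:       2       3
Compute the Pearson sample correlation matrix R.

Step 1 — column means:
  mean(X_1) = (8 + 7 + 5 + 8 + 8 + 2) / 6 = 38/6 = 6.3333
  mean(X_2) = (2 + 8 + 5 + 5 + 7 + 3) / 6 = 30/6 = 5

Step 2 — sample variances and covariances s[i,j] = (1/(n-1)) · Σ_k (x_{k,i} - mean_i) · (x_{k,j} - mean_j), with n-1 = 5:
  s[X_1,X_1] = ((1.6667)·(1.6667) + (0.6667)·(0.6667) + (-1.3333)·(-1.3333) + (1.6667)·(1.6667) + (1.6667)·(1.6667) + (-4.3333)·(-4.3333)) / 5 = 29.3333/5 = 5.8667
  s[X_1,X_2] = ((1.6667)·(-3) + (0.6667)·(3) + (-1.3333)·(0) + (1.6667)·(0) + (1.6667)·(2) + (-4.3333)·(-2)) / 5 = 9/5 = 1.8
  s[X_2,X_2] = ((-3)·(-3) + (3)·(3) + (0)·(0) + (0)·(0) + (2)·(2) + (-2)·(-2)) / 5 = 26/5 = 5.2
  Sample standard deviations s_i = √(s[i,i]):
  s(X_1) = √(5.8667) = 2.4221
  s(X_2) = √(5.2) = 2.2804

Step 3 — r_{ij} = s_{ij} / (s_i · s_j):
  r[X_1,X_1] = 1 (diagonal).
  r[X_1,X_2] = 1.8 / (2.4221 · 2.2804) = 1.8 / 5.5233 = 0.3259
  r[X_2,X_2] = 1 (diagonal).

R is symmetric with unit diagonal. Assembling:

R = [[1, 0.3259],
 [0.3259, 1]]


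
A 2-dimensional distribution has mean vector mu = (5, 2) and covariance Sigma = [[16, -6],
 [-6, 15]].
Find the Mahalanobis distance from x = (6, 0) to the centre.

Step 1 — centre the observation: (x - mu) = (1, -2).

Step 2 — invert Sigma. det(Sigma) = 16·15 - (-6)² = 204.
  Sigma^{-1} = (1/det) · [[d, -b], [-b, a]] = [[0.0735, 0.0294],
 [0.0294, 0.0784]].

Step 3 — form the quadratic (x - mu)^T · Sigma^{-1} · (x - mu):
  Sigma^{-1} · (x - mu) = (0.0147, -0.1275).
  (x - mu)^T · [Sigma^{-1} · (x - mu)] = (1)·(0.0147) + (-2)·(-0.1275) = 0.2696.

Step 4 — take square root: d = √(0.2696) ≈ 0.5192.

d(x, mu) = √(0.2696) ≈ 0.5192


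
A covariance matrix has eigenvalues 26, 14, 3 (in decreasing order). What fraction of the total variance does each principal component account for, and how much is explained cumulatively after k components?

Step 1 — total variance = trace(Sigma) = Σ λ_i = 26 + 14 + 3 = 43.

Step 2 — fraction explained by component i = λ_i / Σ λ:
  PC1: 26/43 = 0.6047
  PC2: 14/43 = 0.3256
  PC3: 3/43 = 0.0698

Step 3 — cumulative fraction after k components = (λ_1 + ... + λ_k) / Σ λ:
  k = 1: 26/43 = 0.6047
  k = 2: (26 + 14)/43 = 40/43 = 0.9302
  k = 3: (26 + 14 + 3)/43 = 43/43 = 1

Summary (fraction, with percent):

explained: PC1 0.6047 (60.47%), PC2 0.3256 (32.56%), PC3 0.0698 (6.98%);  cumulative: 0.6047, 0.9302, 1


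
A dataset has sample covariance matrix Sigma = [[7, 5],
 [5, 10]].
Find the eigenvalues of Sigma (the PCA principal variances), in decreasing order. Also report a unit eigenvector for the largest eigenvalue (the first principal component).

Step 1 — characteristic polynomial of 2×2 Sigma:
  det(Sigma - λI) = λ² - trace · λ + det = 0.
  trace = 7 + 10 = 17, det = 7·10 - (5)² = 45.
Step 2 — discriminant:
  Δ = trace² - 4·det = 289 - 180 = 109.
Step 3 — eigenvalues:
  λ = (trace ± √Δ)/2 = (17 ± 10.4403)/2,
  λ_1 = 13.7202,  λ_2 = 3.2798.

Step 4 — unit eigenvector for λ_1: solve (Sigma - λ_1 I)v = 0. First row:
  (7 - 13.7202)·v_x + (5)·v_y = 0, i.e. (-6.7202)·v_x + (5)·v_y = 0,
  so v ∝ (b, λ_1 - a) = (5, 6.7202) = u.
  ||u|| = √((5)² + (6.7202)²) = √(70.1605) ≈ 8.3762,
  v_1 = u/||u|| ≈ (0.5969, 0.8023) (||v_1|| = 1).

λ_1 = 13.7202,  λ_2 = 3.2798;  v_1 ≈ (0.5969, 0.8023)


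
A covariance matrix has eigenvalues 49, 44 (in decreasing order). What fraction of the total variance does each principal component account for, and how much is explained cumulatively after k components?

Step 1 — total variance = trace(Sigma) = Σ λ_i = 49 + 44 = 93.

Step 2 — fraction explained by component i = λ_i / Σ λ:
  PC1: 49/93 = 0.5269
  PC2: 44/93 = 0.4731

Step 3 — cumulative fraction after k components = (λ_1 + ... + λ_k) / Σ λ:
  k = 1: 49/93 = 0.5269
  k = 2: (49 + 44)/93 = 93/93 = 1

Summary (fraction, with percent):

explained: PC1 0.5269 (52.69%), PC2 0.4731 (47.31%);  cumulative: 0.5269, 1


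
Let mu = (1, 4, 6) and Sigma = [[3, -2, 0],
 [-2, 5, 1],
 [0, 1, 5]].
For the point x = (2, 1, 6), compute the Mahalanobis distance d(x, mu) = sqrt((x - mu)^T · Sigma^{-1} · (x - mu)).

Step 1 — centre the observation: (x - mu) = (1, -3, 0).

Step 2 — invert Sigma (cofactor / det for 3×3, or solve directly):
  Sigma^{-1} = [[0.4615, 0.1923, -0.0385],
 [0.1923, 0.2885, -0.0577],
 [-0.0385, -0.0577, 0.2115]].

Step 3 — form the quadratic (x - mu)^T · Sigma^{-1} · (x - mu):
  Sigma^{-1} · (x - mu) = (-0.1154, -0.6731, 0.1346).
  (x - mu)^T · [Sigma^{-1} · (x - mu)] = (1)·(-0.1154) + (-3)·(-0.6731) + (0)·(0.1346) = 1.9038.

Step 4 — take square root: d = √(1.9038) ≈ 1.3798.

d(x, mu) = √(1.9038) ≈ 1.3798


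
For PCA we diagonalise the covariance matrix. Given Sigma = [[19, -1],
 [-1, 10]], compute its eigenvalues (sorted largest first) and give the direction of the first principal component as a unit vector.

Step 1 — characteristic polynomial of 2×2 Sigma:
  det(Sigma - λI) = λ² - trace · λ + det = 0.
  trace = 19 + 10 = 29, det = 19·10 - (-1)² = 189.
Step 2 — discriminant:
  Δ = trace² - 4·det = 841 - 756 = 85.
Step 3 — eigenvalues:
  λ = (trace ± √Δ)/2 = (29 ± 9.2195)/2,
  λ_1 = 19.1098,  λ_2 = 9.8902.

Step 4 — unit eigenvector for λ_1: solve (Sigma - λ_1 I)v = 0. First row:
  (19 - 19.1098)·v_x + (-1)·v_y = 0, i.e. (-0.1098)·v_x + (-1)·v_y = 0,
  so v ∝ (b, λ_1 - a) = (-1, 0.1098); multiply by -1 so the first entry is positive: u = (1, -0.1098).
  ||u|| = √((1)² + (-0.1098)²) = √(1.012) ≈ 1.006,
  v_1 = u/||u|| ≈ (0.994, -0.1091) (||v_1|| = 1).

λ_1 = 19.1098,  λ_2 = 9.8902;  v_1 ≈ (0.994, -0.1091)


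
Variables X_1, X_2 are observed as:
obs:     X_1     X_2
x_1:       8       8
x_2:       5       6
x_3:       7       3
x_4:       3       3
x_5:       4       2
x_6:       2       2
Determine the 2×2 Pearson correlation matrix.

Step 1 — column means:
  mean(X_1) = (8 + 5 + 7 + 3 + 4 + 2) / 6 = 29/6 = 4.8333
  mean(X_2) = (8 + 6 + 3 + 3 + 2 + 2) / 6 = 24/6 = 4

Step 2 — sample variances and covariances s[i,j] = (1/(n-1)) · Σ_k (x_{k,i} - mean_i) · (x_{k,j} - mean_j), with n-1 = 5:
  s[X_1,X_1] = ((3.1667)·(3.1667) + (0.1667)·(0.1667) + (2.1667)·(2.1667) + (-1.8333)·(-1.8333) + (-0.8333)·(-0.8333) + (-2.8333)·(-2.8333)) / 5 = 26.8333/5 = 5.3667
  s[X_1,X_2] = ((3.1667)·(4) + (0.1667)·(2) + (2.1667)·(-1) + (-1.8333)·(-1) + (-0.8333)·(-2) + (-2.8333)·(-2)) / 5 = 20/5 = 4
  s[X_2,X_2] = ((4)·(4) + (2)·(2) + (-1)·(-1) + (-1)·(-1) + (-2)·(-2) + (-2)·(-2)) / 5 = 30/5 = 6
  Sample standard deviations s_i = √(s[i,i]):
  s(X_1) = √(5.3667) = 2.3166
  s(X_2) = √(6) = 2.4495

Step 3 — r_{ij} = s_{ij} / (s_i · s_j):
  r[X_1,X_1] = 1 (diagonal).
  r[X_1,X_2] = 4 / (2.3166 · 2.4495) = 4 / 5.6745 = 0.7049
  r[X_2,X_2] = 1 (diagonal).

R is symmetric with unit diagonal. Assembling:

R = [[1, 0.7049],
 [0.7049, 1]]


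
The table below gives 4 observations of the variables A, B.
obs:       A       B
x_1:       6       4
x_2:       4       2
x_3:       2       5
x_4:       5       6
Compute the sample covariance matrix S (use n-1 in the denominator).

Step 1 — column means:
  mean(A) = (6 + 4 + 2 + 5) / 4 = 17/4 = 4.25
  mean(B) = (4 + 2 + 5 + 6) / 4 = 17/4 = 4.25

Step 2 — sample covariance S[i,j] = (1/(n-1)) · Σ_k (x_{k,i} - mean_i) · (x_{k,j} - mean_j), with n-1 = 3.
  S[A,A] = ((1.75)·(1.75) + (-0.25)·(-0.25) + (-2.25)·(-2.25) + (0.75)·(0.75)) / 3 = 8.75/3 = 2.9167
  S[A,B] = ((1.75)·(-0.25) + (-0.25)·(-2.25) + (-2.25)·(0.75) + (0.75)·(1.75)) / 3 = -0.25/3 = -0.0833
  S[B,B] = ((-0.25)·(-0.25) + (-2.25)·(-2.25) + (0.75)·(0.75) + (1.75)·(1.75)) / 3 = 8.75/3 = 2.9167

S is symmetric (S[j,i] = S[i,j]). Assembling:

S = [[2.9167, -0.0833],
 [-0.0833, 2.9167]]


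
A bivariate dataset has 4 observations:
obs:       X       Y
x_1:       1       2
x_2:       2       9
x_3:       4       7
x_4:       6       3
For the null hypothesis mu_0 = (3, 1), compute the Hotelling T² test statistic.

Step 1 — sample mean vector:
  mean(X) = (1 + 2 + 4 + 6) / 4 = 13/4 = 3.25
  mean(Y) = (2 + 9 + 7 + 3) / 4 = 21/4 = 5.25
  x̄ = (3.25, 5.25),  deviation x̄ - mu_0 = (3.25, 5.25) - (3, 1) = (0.25, 4.25).

Step 2 — sample covariance matrix, S[i,j] = (1/(n-1)) · Σ_k (x_{k,i} - mean_i) · (x_{k,j} - mean_j), divisor n-1 = 3:
  S[X,X] = ((-2.25)·(-2.25) + (-1.25)·(-1.25) + (0.75)·(0.75) + (2.75)·(2.75)) / 3 = 14.75/3 = 4.9167
  S[X,Y] = ((-2.25)·(-3.25) + (-1.25)·(3.75) + (0.75)·(1.75) + (2.75)·(-2.25)) / 3 = -2.25/3 = -0.75
  S[Y,Y] = ((-3.25)·(-3.25) + (3.75)·(3.75) + (1.75)·(1.75) + (-2.25)·(-2.25)) / 3 = 32.75/3 = 10.9167
  S = [[4.9167, -0.75],
 [-0.75, 10.9167]].

Step 3 — invert S. det(S) = 4.9167·10.9167 - (-0.75)² = 53.1111.
  S^{-1} = (1/det) · [[d, -b], [-b, a]] = [[0.2055, 0.0141],
 [0.0141, 0.0926]].

Step 4 — quadratic form (x̄ - mu_0)^T · S^{-1} · (x̄ - mu_0):
  S^{-1} · (x̄ - mu_0) = (0.1114, 0.397),
  (x̄ - mu_0)^T · [...] = (0.25)·(0.1114) + (4.25)·(0.397) = 1.715.

Step 5 — scale by n: T² = 4 · 1.715 = 6.8598.

T² ≈ 6.8598


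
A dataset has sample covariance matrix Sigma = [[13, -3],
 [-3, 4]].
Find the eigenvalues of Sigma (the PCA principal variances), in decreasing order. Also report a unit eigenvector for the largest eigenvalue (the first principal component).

Step 1 — characteristic polynomial of 2×2 Sigma:
  det(Sigma - λI) = λ² - trace · λ + det = 0.
  trace = 13 + 4 = 17, det = 13·4 - (-3)² = 43.
Step 2 — discriminant:
  Δ = trace² - 4·det = 289 - 172 = 117.
Step 3 — eigenvalues:
  λ = (trace ± √Δ)/2 = (17 ± 10.8167)/2,
  λ_1 = 13.9083,  λ_2 = 3.0917.

Step 4 — unit eigenvector for λ_1: solve (Sigma - λ_1 I)v = 0. First row:
  (13 - 13.9083)·v_x + (-3)·v_y = 0, i.e. (-0.9083)·v_x + (-3)·v_y = 0,
  so v ∝ (b, λ_1 - a) = (-3, 0.9083); multiply by -1 so the first entry is positive: u = (3, -0.9083).
  ||u|| = √((3)² + (-0.9083)²) = √(9.8251) ≈ 3.1345,
  v_1 = u/||u|| ≈ (0.9571, -0.2898) (||v_1|| = 1).

λ_1 = 13.9083,  λ_2 = 3.0917;  v_1 ≈ (0.9571, -0.2898)


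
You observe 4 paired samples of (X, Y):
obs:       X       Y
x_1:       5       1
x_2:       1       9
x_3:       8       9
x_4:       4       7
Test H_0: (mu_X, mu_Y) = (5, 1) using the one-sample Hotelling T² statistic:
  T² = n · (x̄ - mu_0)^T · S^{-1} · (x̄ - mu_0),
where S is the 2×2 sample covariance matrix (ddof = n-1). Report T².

Step 1 — sample mean vector:
  mean(X) = (5 + 1 + 8 + 4) / 4 = 18/4 = 4.5
  mean(Y) = (1 + 9 + 9 + 7) / 4 = 26/4 = 6.5
  x̄ = (4.5, 6.5),  deviation x̄ - mu_0 = (4.5, 6.5) - (5, 1) = (-0.5, 5.5).

Step 2 — sample covariance matrix, S[i,j] = (1/(n-1)) · Σ_k (x_{k,i} - mean_i) · (x_{k,j} - mean_j), divisor n-1 = 3:
  S[X,X] = ((0.5)·(0.5) + (-3.5)·(-3.5) + (3.5)·(3.5) + (-0.5)·(-0.5)) / 3 = 25/3 = 8.3333
  S[X,Y] = ((0.5)·(-5.5) + (-3.5)·(2.5) + (3.5)·(2.5) + (-0.5)·(0.5)) / 3 = -3/3 = -1
  S[Y,Y] = ((-5.5)·(-5.5) + (2.5)·(2.5) + (2.5)·(2.5) + (0.5)·(0.5)) / 3 = 43/3 = 14.3333
  S = [[8.3333, -1],
 [-1, 14.3333]].

Step 3 — invert S. det(S) = 8.3333·14.3333 - (-1)² = 118.4444.
  S^{-1} = (1/det) · [[d, -b], [-b, a]] = [[0.121, 0.0084],
 [0.0084, 0.0704]].

Step 4 — quadratic form (x̄ - mu_0)^T · S^{-1} · (x̄ - mu_0):
  S^{-1} · (x̄ - mu_0) = (-0.0141, 0.3827),
  (x̄ - mu_0)^T · [...] = (-0.5)·(-0.0141) + (5.5)·(0.3827) = 2.1121.

Step 5 — scale by n: T² = 4 · 2.1121 = 8.4484.

T² ≈ 8.4484


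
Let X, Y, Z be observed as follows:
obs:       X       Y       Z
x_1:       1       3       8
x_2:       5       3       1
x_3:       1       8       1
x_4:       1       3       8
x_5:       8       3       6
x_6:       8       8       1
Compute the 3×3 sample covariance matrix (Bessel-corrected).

Step 1 — column means:
  mean(X) = (1 + 5 + 1 + 1 + 8 + 8) / 6 = 24/6 = 4
  mean(Y) = (3 + 3 + 8 + 3 + 3 + 8) / 6 = 28/6 = 4.6667
  mean(Z) = (8 + 1 + 1 + 8 + 6 + 1) / 6 = 25/6 = 4.1667

Step 2 — sample covariance S[i,j] = (1/(n-1)) · Σ_k (x_{k,i} - mean_i) · (x_{k,j} - mean_j), with n-1 = 5.
  S[X,X] = ((-3)·(-3) + (1)·(1) + (-3)·(-3) + (-3)·(-3) + (4)·(4) + (4)·(4)) / 5 = 60/5 = 12
  S[X,Y] = ((-3)·(-1.6667) + (1)·(-1.6667) + (-3)·(3.3333) + (-3)·(-1.6667) + (4)·(-1.6667) + (4)·(3.3333)) / 5 = 5/5 = 1
  S[X,Z] = ((-3)·(3.8333) + (1)·(-3.1667) + (-3)·(-3.1667) + (-3)·(3.8333) + (4)·(1.8333) + (4)·(-3.1667)) / 5 = -22/5 = -4.4
  S[Y,Y] = ((-1.6667)·(-1.6667) + (-1.6667)·(-1.6667) + (3.3333)·(3.3333) + (-1.6667)·(-1.6667) + (-1.6667)·(-1.6667) + (3.3333)·(3.3333)) / 5 = 33.3333/5 = 6.6667
  S[Y,Z] = ((-1.6667)·(3.8333) + (-1.6667)·(-3.1667) + (3.3333)·(-3.1667) + (-1.6667)·(3.8333) + (-1.6667)·(1.8333) + (3.3333)·(-3.1667)) / 5 = -31.6667/5 = -6.3333
  S[Z,Z] = ((3.8333)·(3.8333) + (-3.1667)·(-3.1667) + (-3.1667)·(-3.1667) + (3.8333)·(3.8333) + (1.8333)·(1.8333) + (-3.1667)·(-3.1667)) / 5 = 62.8333/5 = 12.5667

S is symmetric (S[j,i] = S[i,j]). Assembling:

S = [[12, 1, -4.4],
 [1, 6.6667, -6.3333],
 [-4.4, -6.3333, 12.5667]]


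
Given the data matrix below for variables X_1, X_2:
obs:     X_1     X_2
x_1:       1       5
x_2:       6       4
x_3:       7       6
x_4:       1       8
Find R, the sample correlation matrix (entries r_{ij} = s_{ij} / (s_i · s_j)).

Step 1 — column means:
  mean(X_1) = (1 + 6 + 7 + 1) / 4 = 15/4 = 3.75
  mean(X_2) = (5 + 4 + 6 + 8) / 4 = 23/4 = 5.75

Step 2 — sample variances and covariances s[i,j] = (1/(n-1)) · Σ_k (x_{k,i} - mean_i) · (x_{k,j} - mean_j), with n-1 = 3:
  s[X_1,X_1] = ((-2.75)·(-2.75) + (2.25)·(2.25) + (3.25)·(3.25) + (-2.75)·(-2.75)) / 3 = 30.75/3 = 10.25
  s[X_1,X_2] = ((-2.75)·(-0.75) + (2.25)·(-1.75) + (3.25)·(0.25) + (-2.75)·(2.25)) / 3 = -7.25/3 = -2.4167
  s[X_2,X_2] = ((-0.75)·(-0.75) + (-1.75)·(-1.75) + (0.25)·(0.25) + (2.25)·(2.25)) / 3 = 8.75/3 = 2.9167
  Sample standard deviations s_i = √(s[i,i]):
  s(X_1) = √(10.25) = 3.2016
  s(X_2) = √(2.9167) = 1.7078

Step 3 — r_{ij} = s_{ij} / (s_i · s_j):
  r[X_1,X_1] = 1 (diagonal).
  r[X_1,X_2] = -2.4167 / (3.2016 · 1.7078) = -2.4167 / 5.4677 = -0.442
  r[X_2,X_2] = 1 (diagonal).

R is symmetric with unit diagonal. Assembling:

R = [[1, -0.442],
 [-0.442, 1]]


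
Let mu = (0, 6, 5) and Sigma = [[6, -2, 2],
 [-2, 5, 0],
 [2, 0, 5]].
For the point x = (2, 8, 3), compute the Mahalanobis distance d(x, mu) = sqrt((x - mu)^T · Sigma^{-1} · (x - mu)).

Step 1 — centre the observation: (x - mu) = (2, 2, -2).

Step 2 — invert Sigma (cofactor / det for 3×3, or solve directly):
  Sigma^{-1} = [[0.2273, 0.0909, -0.0909],
 [0.0909, 0.2364, -0.0364],
 [-0.0909, -0.0364, 0.2364]].

Step 3 — form the quadratic (x - mu)^T · Sigma^{-1} · (x - mu):
  Sigma^{-1} · (x - mu) = (0.8182, 0.7273, -0.7273).
  (x - mu)^T · [Sigma^{-1} · (x - mu)] = (2)·(0.8182) + (2)·(0.7273) + (-2)·(-0.7273) = 4.5455.

Step 4 — take square root: d = √(4.5455) ≈ 2.132.

d(x, mu) = √(4.5455) ≈ 2.132
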